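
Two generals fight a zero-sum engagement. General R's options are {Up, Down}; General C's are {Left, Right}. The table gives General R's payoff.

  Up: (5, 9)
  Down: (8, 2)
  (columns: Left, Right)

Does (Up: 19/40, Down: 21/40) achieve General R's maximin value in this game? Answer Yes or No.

No

Against Left this mix gives (19/40)·5 + (21/40)·8 = 263/40.
Against Right this mix gives (19/40)·9 + (21/40)·2 = 213/40.
General C will play Right, holding General R to 213/40. Shifting weight toward the row that does better against Right would raise this floor (the equalizing mix achieves 31/5 against both Right and Left), so the proposed strategy is not optimal.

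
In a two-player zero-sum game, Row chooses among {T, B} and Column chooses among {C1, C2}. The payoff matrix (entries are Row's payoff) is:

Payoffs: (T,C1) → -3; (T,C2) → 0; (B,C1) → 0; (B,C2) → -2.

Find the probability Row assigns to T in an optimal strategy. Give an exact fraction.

Row minima: T → -3, B → -2; maximin = -2.
Column maxima: C1 → 0, C2 → 0; minimax = 0.
-2 ≠ 0, so there is no saddle point; optimal play is mixed.
Let Row play T with probability p. Expected payoff against C1: (-3)p + 0(1−p) = −3p; against C2: 0p + (-2)(1−p) = 2p − 2.
Setting these equal: −3p = 2p − 2 ⇒ −5p = -2 ⇒ p = 2/5, and the value is (-3)·(2/5) = -6/5.
For Column: with q = P(C1), equating T's and B's payoffs gives −3q = 2q − 2 ⇒ q = 2/5.

2/5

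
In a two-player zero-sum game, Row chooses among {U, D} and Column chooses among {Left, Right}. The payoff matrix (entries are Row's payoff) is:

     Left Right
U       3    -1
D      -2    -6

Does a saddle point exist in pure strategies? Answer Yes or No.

Yes

Row minima: U → -1, D → -6; maximin = -1.
Column maxima: Left → 3, Right → -1; minimax = -1.
maximin = minimax = -1, so a saddle point exists.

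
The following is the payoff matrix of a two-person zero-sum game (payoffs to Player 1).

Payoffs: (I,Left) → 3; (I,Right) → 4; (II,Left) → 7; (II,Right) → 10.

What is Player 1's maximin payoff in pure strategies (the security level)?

7

Row minima: I → 3, II → 7.
The best of these is 7.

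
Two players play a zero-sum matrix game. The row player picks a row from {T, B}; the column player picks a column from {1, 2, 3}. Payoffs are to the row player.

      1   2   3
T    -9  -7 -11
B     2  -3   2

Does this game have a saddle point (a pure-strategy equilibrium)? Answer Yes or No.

Yes

Row minima: T → -11, B → -3; maximin = -3.
Column maxima: 1 → 2, 2 → -3, 3 → 2; minimax = -3.
maximin = minimax = -3, so a saddle point exists.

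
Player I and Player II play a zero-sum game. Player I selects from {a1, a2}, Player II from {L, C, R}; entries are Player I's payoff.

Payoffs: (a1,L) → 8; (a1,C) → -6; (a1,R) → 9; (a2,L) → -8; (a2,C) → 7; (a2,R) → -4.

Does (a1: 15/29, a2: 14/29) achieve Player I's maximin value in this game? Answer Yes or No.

Against L this mix gives (15/29)·8 + (14/29)·(-8) = 8/29.
Against C this mix gives (15/29)·(-6) + (14/29)·7 = 8/29.
Against R this mix gives (15/29)·9 + (14/29)·(-4) = 79/29.
All of Player II's active replies (L, C) yield 8/29, and no column does worse for Player I. The mix makes Player II indifferent and guarantees 8/29, so it is optimal.

Yes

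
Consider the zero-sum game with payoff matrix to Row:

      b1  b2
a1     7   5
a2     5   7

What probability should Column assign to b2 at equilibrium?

1/2

Row minima: a1 → 5, a2 → 5; maximin = 5.
Column maxima: b1 → 7, b2 → 7; minimax = 7.
5 ≠ 7, so there is no saddle point; optimal play is mixed.
Let Row play a1 with probability p. Expected payoff against b1: 7p + 5(1−p) = 2p + 5; against b2: 5p + 7(1−p) = −2p + 7.
Setting these equal: 2p + 5 = −2p + 7 ⇒ 4p = 2 ⇒ p = 1/2, and the value is (2)·(1/2) + 5 = 6.
For Column: with q = P(b1), equating a1's and a2's payoffs gives 2q + 5 = −2q + 7 ⇒ q = 1/2.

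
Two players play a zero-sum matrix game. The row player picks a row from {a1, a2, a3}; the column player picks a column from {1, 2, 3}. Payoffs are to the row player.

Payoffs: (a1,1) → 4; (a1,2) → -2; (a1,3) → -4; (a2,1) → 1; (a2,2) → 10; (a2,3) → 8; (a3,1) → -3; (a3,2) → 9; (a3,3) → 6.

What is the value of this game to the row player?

Row minima: a1 → -4, a2 → 1, a3 → -3; maximin = 1.
Column maxima: 1 → 4, 2 → 10, 3 → 8; minimax = 4.
1 ≠ 4, so there is no saddle point; optimal play is mixed.
a3 is strictly dominated by a2, so the row player never plays it.
2 is strictly dominated by 3 (it gives the row player strictly more in every row), so the column player never plays it.
On the remaining 2×2 (a1, a2 vs 1, 3):
Let the row player play a1 with probability p. Expected payoff against 1: 4p + 1(1−p) = 3p + 1; against 3: (-4)p + 8(1−p) = −12p + 8.
Setting these equal: 3p + 1 = −12p + 8 ⇒ 15p = 7 ⇒ p = 7/15, and the value is (3)·(7/15) + 1 = 12/5.
For the column player: with q = P(1), equating a1's and a2's payoffs gives 8q − 4 = −7q + 8 ⇒ q = 4/5.

12/5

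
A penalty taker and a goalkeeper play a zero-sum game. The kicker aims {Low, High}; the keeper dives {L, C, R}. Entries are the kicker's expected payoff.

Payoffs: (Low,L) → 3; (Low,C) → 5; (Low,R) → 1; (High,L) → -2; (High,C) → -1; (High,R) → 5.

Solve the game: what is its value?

17/9

Row minima: Low → 1, High → -2; maximin = 1.
Column maxima: L → 3, C → 5, R → 5; minimax = 3.
1 ≠ 3, so there is no saddle point; optimal play is mixed.
C is strictly dominated by L (it gives the kicker strictly more in every row), so the keeper never plays it.
On the remaining 2×2 (Low, High vs L, R):
Let the kicker play Low with probability p. Expected payoff against L: 3p + (-2)(1−p) = 5p − 2; against R: 1p + 5(1−p) = −4p + 5.
Setting these equal: 5p − 2 = −4p + 5 ⇒ 9p = 7 ⇒ p = 7/9, and the value is (5)·(7/9) − 2 = 17/9.
For the keeper: with q = P(L), equating Low's and High's payoffs gives 2q + 1 = −7q + 5 ⇒ q = 4/9.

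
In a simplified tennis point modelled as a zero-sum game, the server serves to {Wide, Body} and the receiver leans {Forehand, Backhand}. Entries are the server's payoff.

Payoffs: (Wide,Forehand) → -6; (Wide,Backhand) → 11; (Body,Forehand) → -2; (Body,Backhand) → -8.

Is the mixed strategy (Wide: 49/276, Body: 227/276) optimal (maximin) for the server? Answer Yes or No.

No

Against Forehand this mix gives (49/276)·(-6) + (227/276)·(-2) = -187/69.
Against Backhand this mix gives (49/276)·11 + (227/276)·(-8) = -1277/276.
The receiver will play Backhand, holding the server to -1277/276. Shifting weight toward the row that does better against Backhand would raise this floor (the equalizing mix achieves -70/23 against both Backhand and Forehand), so the proposed strategy is not optimal.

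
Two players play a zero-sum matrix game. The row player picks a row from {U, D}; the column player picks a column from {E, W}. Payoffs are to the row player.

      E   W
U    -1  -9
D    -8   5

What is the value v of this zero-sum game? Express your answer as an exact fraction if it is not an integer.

Row minima: U → -9, D → -8; maximin = -8.
Column maxima: E → -1, W → 5; minimax = -1.
-8 ≠ -1, so there is no saddle point; optimal play is mixed.
Let the row player play U with probability p. Expected payoff against E: (-1)p + (-8)(1−p) = 7p − 8; against W: (-9)p + 5(1−p) = −14p + 5.
Setting these equal: 7p − 8 = −14p + 5 ⇒ 21p = 13 ⇒ p = 13/21, and the value is (7)·(13/21) − 8 = -11/3.
For the column player: with q = P(E), equating U's and D's payoffs gives 8q − 9 = −13q + 5 ⇒ q = 2/3.

-11/3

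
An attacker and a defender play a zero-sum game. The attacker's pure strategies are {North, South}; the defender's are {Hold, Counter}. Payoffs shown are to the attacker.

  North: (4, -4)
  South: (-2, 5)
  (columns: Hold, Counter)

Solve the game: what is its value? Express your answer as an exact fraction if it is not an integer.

Row minima: North → -4, South → -2; maximin = -2.
Column maxima: Hold → 4, Counter → 5; minimax = 4.
-2 ≠ 4, so there is no saddle point; optimal play is mixed.
Let the attacker play North with probability p. Expected payoff against Hold: 4p + (-2)(1−p) = 6p − 2; against Counter: (-4)p + 5(1−p) = −9p + 5.
Setting these equal: 6p − 2 = −9p + 5 ⇒ 15p = 7 ⇒ p = 7/15, and the value is (6)·(7/15) − 2 = 4/5.
For the defender: with q = P(Hold), equating North's and South's payoffs gives 8q − 4 = −7q + 5 ⇒ q = 3/5.

4/5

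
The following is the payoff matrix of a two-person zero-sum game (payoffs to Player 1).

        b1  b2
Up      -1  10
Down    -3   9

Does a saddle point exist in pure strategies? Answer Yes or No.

Row minima: Up → -1, Down → -3; maximin = -1.
Column maxima: b1 → -1, b2 → 10; minimax = -1.
maximin = minimax = -1, so a saddle point exists.

Yes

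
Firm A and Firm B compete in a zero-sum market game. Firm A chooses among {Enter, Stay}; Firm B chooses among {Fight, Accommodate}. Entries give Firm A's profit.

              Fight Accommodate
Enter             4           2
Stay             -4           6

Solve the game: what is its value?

8/3

Row minima: Enter → 2, Stay → -4; maximin = 2.
Column maxima: Fight → 4, Accommodate → 6; minimax = 4.
2 ≠ 4, so there is no saddle point; optimal play is mixed.
Let Firm A play Enter with probability p. Expected payoff against Fight: 4p + (-4)(1−p) = 8p − 4; against Accommodate: 2p + 6(1−p) = −4p + 6.
Setting these equal: 8p − 4 = −4p + 6 ⇒ 12p = 10 ⇒ p = 5/6, and the value is (8)·(5/6) − 4 = 8/3.
For Firm B: with q = P(Fight), equating Enter's and Stay's payoffs gives 2q + 2 = −10q + 6 ⇒ q = 1/3.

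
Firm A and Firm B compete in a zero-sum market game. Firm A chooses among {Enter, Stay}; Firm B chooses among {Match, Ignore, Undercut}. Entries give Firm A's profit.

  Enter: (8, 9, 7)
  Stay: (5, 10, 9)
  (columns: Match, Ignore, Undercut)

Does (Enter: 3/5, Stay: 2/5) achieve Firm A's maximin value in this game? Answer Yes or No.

No

Against Match this mix gives (3/5)·8 + (2/5)·5 = 34/5.
Against Ignore this mix gives (3/5)·9 + (2/5)·10 = 47/5.
Against Undercut this mix gives (3/5)·7 + (2/5)·9 = 39/5.
Firm B will play Match, holding Firm A to 34/5. Shifting weight toward the row that does better against Match would raise this floor (the equalizing mix achieves 37/5 against both Match and Undercut), so the proposed strategy is not optimal.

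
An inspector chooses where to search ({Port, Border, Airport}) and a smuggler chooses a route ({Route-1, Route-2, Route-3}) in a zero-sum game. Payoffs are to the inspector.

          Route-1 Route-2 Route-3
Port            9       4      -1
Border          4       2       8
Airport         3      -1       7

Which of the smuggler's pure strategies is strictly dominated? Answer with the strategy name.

Route-1

Route-2 holds the inspector's payoff strictly below Route-1 in every row: 4 < 9, 2 < 4, -1 < 3.
So Route-1 is strictly dominated for the smuggler.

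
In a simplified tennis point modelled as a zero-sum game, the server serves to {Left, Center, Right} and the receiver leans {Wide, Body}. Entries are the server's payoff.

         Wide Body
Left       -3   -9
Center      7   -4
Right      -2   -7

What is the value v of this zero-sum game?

Row minima: Left → -9, Center → -4, Right → -7; maximin = -4.
Column maxima: Wide → 7, Body → -4; minimax = -4.
Since maximin = minimax = -4, there is a saddle point and the value is -4.

-4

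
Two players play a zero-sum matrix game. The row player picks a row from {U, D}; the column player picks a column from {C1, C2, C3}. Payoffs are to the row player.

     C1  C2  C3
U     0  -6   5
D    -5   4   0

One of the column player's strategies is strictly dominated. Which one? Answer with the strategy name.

C3

C1 holds the row player's payoff strictly below C3 in every row: 0 < 5, -5 < 0.
So C3 is strictly dominated for the column player.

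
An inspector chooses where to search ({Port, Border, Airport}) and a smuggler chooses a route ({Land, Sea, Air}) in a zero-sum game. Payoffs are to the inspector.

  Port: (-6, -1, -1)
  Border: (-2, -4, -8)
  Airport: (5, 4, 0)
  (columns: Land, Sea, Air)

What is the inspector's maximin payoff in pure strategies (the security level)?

Row minima: Port → -6, Border → -8, Airport → 0.
The best of these is 0.

0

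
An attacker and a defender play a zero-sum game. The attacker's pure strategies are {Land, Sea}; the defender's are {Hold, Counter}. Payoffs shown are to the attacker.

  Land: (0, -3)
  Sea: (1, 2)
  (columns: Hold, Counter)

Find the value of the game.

Row minima: Land → -3, Sea → 1; maximin = 1.
Column maxima: Hold → 1, Counter → 2; minimax = 1.
Since maximin = minimax = 1, there is a saddle point and the value is 1.

1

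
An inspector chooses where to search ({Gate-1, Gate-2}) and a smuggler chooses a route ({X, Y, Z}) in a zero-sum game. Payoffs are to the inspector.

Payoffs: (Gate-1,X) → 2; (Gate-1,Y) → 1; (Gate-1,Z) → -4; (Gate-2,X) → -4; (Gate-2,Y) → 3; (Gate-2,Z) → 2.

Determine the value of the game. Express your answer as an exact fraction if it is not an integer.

Row minima: Gate-1 → -4, Gate-2 → -4; maximin = -4.
Column maxima: X → 2, Y → 3, Z → 2; minimax = 2.
-4 ≠ 2, so there is no saddle point; optimal play is mixed.
Y is strictly dominated by Z (it gives the inspector strictly more in every row), so the smuggler never plays it.
On the remaining 2×2 (Gate-1, Gate-2 vs X, Z):
Let the inspector play Gate-1 with probability p. Expected payoff against X: 2p + (-4)(1−p) = 6p − 4; against Z: (-4)p + 2(1−p) = −6p + 2.
Setting these equal: 6p − 4 = −6p + 2 ⇒ 12p = 6 ⇒ p = 1/2, and the value is (6)·(1/2) − 4 = -1.
For the smuggler: with q = P(X), equating Gate-1's and Gate-2's payoffs gives 6q − 4 = −6q + 2 ⇒ q = 1/2.

-1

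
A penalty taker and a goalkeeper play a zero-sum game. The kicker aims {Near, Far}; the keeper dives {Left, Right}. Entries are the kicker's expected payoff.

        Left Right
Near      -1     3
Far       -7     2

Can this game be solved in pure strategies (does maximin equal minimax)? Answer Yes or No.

Yes

Row minima: Near → -1, Far → -7; maximin = -1.
Column maxima: Left → -1, Right → 3; minimax = -1.
maximin = minimax = -1, so a saddle point exists.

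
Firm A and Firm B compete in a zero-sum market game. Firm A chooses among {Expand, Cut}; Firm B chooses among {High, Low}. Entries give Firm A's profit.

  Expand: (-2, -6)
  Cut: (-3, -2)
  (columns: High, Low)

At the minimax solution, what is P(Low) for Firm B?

1/5

Row minima: Expand → -6, Cut → -3; maximin = -3.
Column maxima: High → -2, Low → -2; minimax = -2.
-3 ≠ -2, so there is no saddle point; optimal play is mixed.
Let Firm A play Expand with probability p. Expected payoff against High: (-2)p + (-3)(1−p) = p − 3; against Low: (-6)p + (-2)(1−p) = −4p − 2.
Setting these equal: p − 3 = −4p − 2 ⇒ 5p = 1 ⇒ p = 1/5, and the value is (1)·(1/5) − 3 = -14/5.
For Firm B: with q = P(High), equating Expand's and Cut's payoffs gives 4q − 6 = −q − 2 ⇒ q = 4/5.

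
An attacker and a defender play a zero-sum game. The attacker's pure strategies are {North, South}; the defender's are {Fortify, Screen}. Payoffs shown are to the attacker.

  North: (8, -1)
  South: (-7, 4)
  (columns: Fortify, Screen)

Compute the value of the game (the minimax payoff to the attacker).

5/4

Row minima: North → -1, South → -7; maximin = -1.
Column maxima: Fortify → 8, Screen → 4; minimax = 4.
-1 ≠ 4, so there is no saddle point; optimal play is mixed.
Let the attacker play North with probability p. Expected payoff against Fortify: 8p + (-7)(1−p) = 15p − 7; against Screen: (-1)p + 4(1−p) = −5p + 4.
Setting these equal: 15p − 7 = −5p + 4 ⇒ 20p = 11 ⇒ p = 11/20, and the value is (15)·(11/20) − 7 = 5/4.
For the defender: with q = P(Fortify), equating North's and South's payoffs gives 9q − 1 = −11q + 4 ⇒ q = 1/4.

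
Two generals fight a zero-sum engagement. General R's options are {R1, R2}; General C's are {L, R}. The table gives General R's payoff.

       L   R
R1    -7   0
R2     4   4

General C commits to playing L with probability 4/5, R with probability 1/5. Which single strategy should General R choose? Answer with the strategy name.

R2

Expected payoff of R1: (4/5)·(-7) + (1/5)·0 = -28/5.
Expected payoff of R2: (4/5)·4 + (1/5)·4 = 4.
The largest is 4, so General R's best response is R2.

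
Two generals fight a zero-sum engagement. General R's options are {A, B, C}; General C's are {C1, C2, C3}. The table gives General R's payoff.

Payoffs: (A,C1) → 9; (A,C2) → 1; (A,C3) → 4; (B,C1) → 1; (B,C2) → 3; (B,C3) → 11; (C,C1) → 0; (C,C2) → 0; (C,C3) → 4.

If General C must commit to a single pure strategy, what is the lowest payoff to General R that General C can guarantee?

3

Column maxima: C1 → 9, C2 → 3, C3 → 11.
The smallest of these is 3.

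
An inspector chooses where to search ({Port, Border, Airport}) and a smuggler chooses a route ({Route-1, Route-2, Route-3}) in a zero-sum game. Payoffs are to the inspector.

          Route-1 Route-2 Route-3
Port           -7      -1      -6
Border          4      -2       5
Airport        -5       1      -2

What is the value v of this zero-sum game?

Row minima: Port → -7, Border → -2, Airport → -5; maximin = -2.
Column maxima: Route-1 → 4, Route-2 → 1, Route-3 → 5; minimax = 1.
-2 ≠ 1, so there is no saddle point; optimal play is mixed.
Port is strictly dominated by Airport, so the inspector never plays it.
Route-3 is strictly dominated by Route-1 (it gives the inspector strictly more in every row), so the smuggler never plays it.
On the remaining 2×2 (Border, Airport vs Route-1, Route-2):
Let the inspector play Border with probability p. Expected payoff against Route-1: 4p + (-5)(1−p) = 9p − 5; against Route-2: (-2)p + 1(1−p) = −3p + 1.
Setting these equal: 9p − 5 = −3p + 1 ⇒ 12p = 6 ⇒ p = 1/2, and the value is (9)·(1/2) − 5 = -1/2.
For the smuggler: with q = P(Route-1), equating Border's and Airport's payoffs gives 6q − 2 = −6q + 1 ⇒ q = 1/4.

-1/2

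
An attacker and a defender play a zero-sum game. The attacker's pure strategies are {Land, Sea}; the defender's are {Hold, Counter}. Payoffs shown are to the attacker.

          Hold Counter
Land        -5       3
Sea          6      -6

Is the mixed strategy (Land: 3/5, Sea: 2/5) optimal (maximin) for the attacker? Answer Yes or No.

Against Hold this mix gives (3/5)·(-5) + (2/5)·6 = -3/5.
Against Counter this mix gives (3/5)·3 + (2/5)·(-6) = -3/5.
All of the defender's active replies (Hold, Counter) yield -3/5, and no column does worse for the attacker. The mix makes the defender indifferent and guarantees -3/5, so it is optimal.

Yes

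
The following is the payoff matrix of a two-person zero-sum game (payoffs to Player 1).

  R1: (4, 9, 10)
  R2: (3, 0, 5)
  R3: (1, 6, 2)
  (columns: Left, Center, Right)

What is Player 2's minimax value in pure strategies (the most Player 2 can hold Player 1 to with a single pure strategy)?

Column maxima: Left → 4, Center → 9, Right → 10.
The smallest of these is 4.

4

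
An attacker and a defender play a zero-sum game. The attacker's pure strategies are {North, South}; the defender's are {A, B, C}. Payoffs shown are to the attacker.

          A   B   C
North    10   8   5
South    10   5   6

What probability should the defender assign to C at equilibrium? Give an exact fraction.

Row minima: North → 5, South → 5; maximin = 5.
Column maxima: A → 10, B → 8, C → 6; minimax = 6.
5 ≠ 6, so there is no saddle point; optimal play is mixed.
A is strictly dominated by B (it gives the attacker strictly more in every row), so the defender never plays it.
On the remaining 2×2 (North, South vs B, C):
Let the attacker play North with probability p. Expected payoff against B: 8p + 5(1−p) = 3p + 5; against C: 5p + 6(1−p) = −p + 6.
Setting these equal: 3p + 5 = −p + 6 ⇒ 4p = 1 ⇒ p = 1/4, and the value is (3)·(1/4) + 5 = 23/4.
For the defender: with q = P(B), equating North's and South's payoffs gives 3q + 5 = −q + 6 ⇒ q = 1/4.

3/4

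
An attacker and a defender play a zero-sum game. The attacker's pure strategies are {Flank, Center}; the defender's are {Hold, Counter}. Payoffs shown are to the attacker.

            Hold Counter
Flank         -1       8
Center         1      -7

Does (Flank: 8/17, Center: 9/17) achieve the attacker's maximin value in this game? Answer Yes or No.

Against Hold this mix gives (8/17)·(-1) + (9/17)·1 = 1/17.
Against Counter this mix gives (8/17)·8 + (9/17)·(-7) = 1/17.
All of the defender's active replies (Hold, Counter) yield 1/17, and no column does worse for the attacker. The mix makes the defender indifferent and guarantees 1/17, so it is optimal.

Yes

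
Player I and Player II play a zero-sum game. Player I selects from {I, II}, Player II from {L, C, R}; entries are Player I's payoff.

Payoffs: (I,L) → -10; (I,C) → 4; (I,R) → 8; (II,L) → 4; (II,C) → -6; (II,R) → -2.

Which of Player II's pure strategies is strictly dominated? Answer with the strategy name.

R

C holds Player I's payoff strictly below R in every row: 4 < 8, -6 < -2.
So R is strictly dominated for Player II.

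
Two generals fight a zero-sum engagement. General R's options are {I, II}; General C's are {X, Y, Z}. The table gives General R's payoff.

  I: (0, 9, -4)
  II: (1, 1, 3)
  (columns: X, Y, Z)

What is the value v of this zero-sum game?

Row minima: I → -4, II → 1; maximin = 1.
Column maxima: X → 1, Y → 9, Z → 3; minimax = 1.
Since maximin = minimax = 1, there is a saddle point and the value is 1.

1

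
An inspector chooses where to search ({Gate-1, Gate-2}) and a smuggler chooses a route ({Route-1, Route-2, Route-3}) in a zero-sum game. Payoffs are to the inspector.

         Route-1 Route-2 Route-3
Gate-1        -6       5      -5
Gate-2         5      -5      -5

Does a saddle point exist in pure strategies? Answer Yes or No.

Row minima: Gate-1 → -6, Gate-2 → -5; maximin = -5.
Column maxima: Route-1 → 5, Route-2 → 5, Route-3 → -5; minimax = -5.
maximin = minimax = -5, so a saddle point exists.

Yes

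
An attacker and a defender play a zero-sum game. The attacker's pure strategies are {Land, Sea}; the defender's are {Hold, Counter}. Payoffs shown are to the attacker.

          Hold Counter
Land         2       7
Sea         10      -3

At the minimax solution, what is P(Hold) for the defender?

Row minima: Land → 2, Sea → -3; maximin = 2.
Column maxima: Hold → 10, Counter → 7; minimax = 7.
2 ≠ 7, so there is no saddle point; optimal play is mixed.
Let the attacker play Land with probability p. Expected payoff against Hold: 2p + 10(1−p) = −8p + 10; against Counter: 7p + (-3)(1−p) = 10p − 3.
Setting these equal: −8p + 10 = 10p − 3 ⇒ −18p = -13 ⇒ p = 13/18, and the value is (-8)·(13/18) + 10 = 38/9.
For the defender: with q = P(Hold), equating Land's and Sea's payoffs gives −5q + 7 = 13q − 3 ⇒ q = 5/9.

5/9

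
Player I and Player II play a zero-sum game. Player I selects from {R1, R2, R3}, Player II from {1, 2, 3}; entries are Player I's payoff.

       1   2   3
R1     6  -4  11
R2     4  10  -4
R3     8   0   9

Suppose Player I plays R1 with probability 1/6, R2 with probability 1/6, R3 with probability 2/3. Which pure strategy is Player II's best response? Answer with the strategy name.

2

If Player II plays 1, Player I's expected payoff is (1/6)·6 + (1/6)·4 + (2/3)·8 = 7.
If Player II plays 2, Player I's expected payoff is (1/6)·(-4) + (1/6)·10 + (2/3)·0 = 1.
If Player II plays 3, Player I's expected payoff is (1/6)·11 + (1/6)·(-4) + (2/3)·9 = 43/6.
Player II minimizes Player I's payoff; the smallest is 1, so the best response is 2.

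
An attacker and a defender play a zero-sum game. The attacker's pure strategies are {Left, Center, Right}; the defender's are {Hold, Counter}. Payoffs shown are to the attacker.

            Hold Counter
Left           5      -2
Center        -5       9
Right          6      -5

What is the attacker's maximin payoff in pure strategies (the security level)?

-2

Row minima: Left → -2, Center → -5, Right → -5.
The best of these is -2.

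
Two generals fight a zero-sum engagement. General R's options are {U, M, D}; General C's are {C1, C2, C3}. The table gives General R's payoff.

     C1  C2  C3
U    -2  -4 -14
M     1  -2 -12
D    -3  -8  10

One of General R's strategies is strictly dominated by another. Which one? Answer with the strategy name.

U

M gives a strictly higher payoff than U against every column: 1 > -2, -2 > -4, -12 > -14.
So U is strictly dominated and General R never plays it.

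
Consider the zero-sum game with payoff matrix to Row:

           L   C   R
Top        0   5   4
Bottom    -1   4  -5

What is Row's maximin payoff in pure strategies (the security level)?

Row minima: Top → 0, Bottom → -5.
The best of these is 0.

0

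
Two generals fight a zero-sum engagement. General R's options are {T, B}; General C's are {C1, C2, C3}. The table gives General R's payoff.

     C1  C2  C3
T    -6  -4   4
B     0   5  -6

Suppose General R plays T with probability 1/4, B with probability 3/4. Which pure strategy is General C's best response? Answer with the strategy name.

C3

If General C plays C1, General R's expected payoff is (1/4)·(-6) + (3/4)·0 = -3/2.
If General C plays C2, General R's expected payoff is (1/4)·(-4) + (3/4)·5 = 11/4.
If General C plays C3, General R's expected payoff is (1/4)·4 + (3/4)·(-6) = -7/2.
General C minimizes General R's payoff; the smallest is -7/2, so the best response is C3.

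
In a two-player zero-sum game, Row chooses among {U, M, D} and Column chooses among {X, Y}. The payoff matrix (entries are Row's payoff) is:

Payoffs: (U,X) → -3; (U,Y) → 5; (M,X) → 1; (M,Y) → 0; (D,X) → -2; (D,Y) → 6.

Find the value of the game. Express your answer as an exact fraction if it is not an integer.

2/3

Row minima: U → -3, M → 0, D → -2; maximin = 0.
Column maxima: X → 1, Y → 6; minimax = 1.
0 ≠ 1, so there is no saddle point; optimal play is mixed.
U is strictly dominated by D, so Row never plays it.
On the remaining 2×2 (M, D vs X, Y):
Let Row play M with probability p. Expected payoff against X: 1p + (-2)(1−p) = 3p − 2; against Y: 0p + 6(1−p) = −6p + 6.
Setting these equal: 3p − 2 = −6p + 6 ⇒ 9p = 8 ⇒ p = 8/9, and the value is (3)·(8/9) − 2 = 2/3.
For Column: with q = P(X), equating M's and D's payoffs gives q = −8q + 6 ⇒ q = 2/3.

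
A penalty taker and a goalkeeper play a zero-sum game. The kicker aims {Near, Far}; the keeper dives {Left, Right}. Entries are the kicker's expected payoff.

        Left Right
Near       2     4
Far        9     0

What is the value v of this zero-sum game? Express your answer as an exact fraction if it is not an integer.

Row minima: Near → 2, Far → 0; maximin = 2.
Column maxima: Left → 9, Right → 4; minimax = 4.
2 ≠ 4, so there is no saddle point; optimal play is mixed.
Let the kicker play Near with probability p. Expected payoff against Left: 2p + 9(1−p) = −7p + 9; against Right: 4p + 0(1−p) = 4p.
Setting these equal: −7p + 9 = 4p ⇒ −11p = -9 ⇒ p = 9/11, and the value is (-7)·(9/11) + 9 = 36/11.
For the keeper: with q = P(Left), equating Near's and Far's payoffs gives −2q + 4 = 9q ⇒ q = 4/11.

36/11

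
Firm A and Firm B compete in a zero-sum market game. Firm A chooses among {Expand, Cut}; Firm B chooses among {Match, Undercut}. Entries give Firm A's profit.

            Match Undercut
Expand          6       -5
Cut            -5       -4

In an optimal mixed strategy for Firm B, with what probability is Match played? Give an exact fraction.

Row minima: Expand → -5, Cut → -5; maximin = -5.
Column maxima: Match → 6, Undercut → -4; minimax = -4.
-5 ≠ -4, so there is no saddle point; optimal play is mixed.
Let Firm A play Expand with probability p. Expected payoff against Match: 6p + (-5)(1−p) = 11p − 5; against Undercut: (-5)p + (-4)(1−p) = −p − 4.
Setting these equal: 11p − 5 = −p − 4 ⇒ 12p = 1 ⇒ p = 1/12, and the value is (11)·(1/12) − 5 = -49/12.
For Firm B: with q = P(Match), equating Expand's and Cut's payoffs gives 11q − 5 = −q − 4 ⇒ q = 1/12.

1/12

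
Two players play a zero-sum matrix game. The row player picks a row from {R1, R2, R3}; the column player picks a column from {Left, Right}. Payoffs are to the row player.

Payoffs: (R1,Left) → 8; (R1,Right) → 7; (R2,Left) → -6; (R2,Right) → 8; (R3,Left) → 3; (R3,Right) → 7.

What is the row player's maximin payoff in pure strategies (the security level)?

7

Row minima: R1 → 7, R2 → -6, R3 → 3.
The best of these is 7.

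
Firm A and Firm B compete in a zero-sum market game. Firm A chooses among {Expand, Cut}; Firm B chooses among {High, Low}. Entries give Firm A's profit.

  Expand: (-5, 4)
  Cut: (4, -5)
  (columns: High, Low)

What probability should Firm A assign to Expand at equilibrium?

Row minima: Expand → -5, Cut → -5; maximin = -5.
Column maxima: High → 4, Low → 4; minimax = 4.
-5 ≠ 4, so there is no saddle point; optimal play is mixed.
Let Firm A play Expand with probability p. Expected payoff against High: (-5)p + 4(1−p) = −9p + 4; against Low: 4p + (-5)(1−p) = 9p − 5.
Setting these equal: −9p + 4 = 9p − 5 ⇒ −18p = -9 ⇒ p = 1/2, and the value is (-9)·(1/2) + 4 = -1/2.
For Firm B: with q = P(High), equating Expand's and Cut's payoffs gives −9q + 4 = 9q − 5 ⇒ q = 1/2.

1/2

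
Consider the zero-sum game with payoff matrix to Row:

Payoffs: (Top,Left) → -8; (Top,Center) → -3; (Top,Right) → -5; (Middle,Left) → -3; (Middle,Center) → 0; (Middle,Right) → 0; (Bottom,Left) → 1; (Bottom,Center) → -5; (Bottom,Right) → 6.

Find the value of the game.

Row minima: Top → -8, Middle → -3, Bottom → -5; maximin = -3.
Column maxima: Left → 1, Center → 0, Right → 6; minimax = 0.
-3 ≠ 0, so there is no saddle point; optimal play is mixed.
Top is strictly dominated by Middle, so Row never plays it.
Right is strictly dominated by Left (it gives Row strictly more in every row), so Column never plays it.
On the remaining 2×2 (Middle, Bottom vs Left, Center):
Let Row play Middle with probability p. Expected payoff against Left: (-3)p + 1(1−p) = −4p + 1; against Center: 0p + (-5)(1−p) = 5p − 5.
Setting these equal: −4p + 1 = 5p − 5 ⇒ −9p = -6 ⇒ p = 2/3, and the value is (-4)·(2/3) + 1 = -5/3.
For Column: with q = P(Left), equating Middle's and Bottom's payoffs gives −3q = 6q − 5 ⇒ q = 5/9.

-5/3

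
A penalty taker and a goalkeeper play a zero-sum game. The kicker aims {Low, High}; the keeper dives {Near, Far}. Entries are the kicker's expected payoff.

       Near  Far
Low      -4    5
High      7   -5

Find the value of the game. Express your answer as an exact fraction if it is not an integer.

Row minima: Low → -4, High → -5; maximin = -4.
Column maxima: Near → 7, Far → 5; minimax = 5.
-4 ≠ 5, so there is no saddle point; optimal play is mixed.
Let the kicker play Low with probability p. Expected payoff against Near: (-4)p + 7(1−p) = −11p + 7; against Far: 5p + (-5)(1−p) = 10p − 5.
Setting these equal: −11p + 7 = 10p − 5 ⇒ −21p = -12 ⇒ p = 4/7, and the value is (-11)·(4/7) + 7 = 5/7.
For the keeper: with q = P(Near), equating Low's and High's payoffs gives −9q + 5 = 12q − 5 ⇒ q = 10/21.

5/7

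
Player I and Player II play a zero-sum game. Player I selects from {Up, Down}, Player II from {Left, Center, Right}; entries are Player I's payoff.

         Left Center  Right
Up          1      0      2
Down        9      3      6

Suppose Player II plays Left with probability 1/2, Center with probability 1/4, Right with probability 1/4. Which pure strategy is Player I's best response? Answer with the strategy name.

Expected payoff of Up: (1/2)·1 + (1/4)·0 + (1/4)·2 = 1.
Expected payoff of Down: (1/2)·9 + (1/4)·3 + (1/4)·6 = 27/4.
The largest is 27/4, so Player I's best response is Down.

Down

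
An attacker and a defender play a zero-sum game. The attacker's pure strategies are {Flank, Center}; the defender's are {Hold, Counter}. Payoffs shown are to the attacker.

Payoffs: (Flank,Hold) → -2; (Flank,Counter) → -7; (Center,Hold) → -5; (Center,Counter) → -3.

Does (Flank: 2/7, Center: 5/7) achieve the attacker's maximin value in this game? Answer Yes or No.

Against Hold this mix gives (2/7)·(-2) + (5/7)·(-5) = -29/7.
Against Counter this mix gives (2/7)·(-7) + (5/7)·(-3) = -29/7.
All of the defender's active replies (Hold, Counter) yield -29/7, and no column does worse for the attacker. The mix makes the defender indifferent and guarantees -29/7, so it is optimal.

Yes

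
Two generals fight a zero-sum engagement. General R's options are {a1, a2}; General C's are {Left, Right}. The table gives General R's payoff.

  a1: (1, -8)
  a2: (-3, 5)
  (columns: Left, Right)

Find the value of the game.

-19/17

Row minima: a1 → -8, a2 → -3; maximin = -3.
Column maxima: Left → 1, Right → 5; minimax = 1.
-3 ≠ 1, so there is no saddle point; optimal play is mixed.
Let General R play a1 with probability p. Expected payoff against Left: 1p + (-3)(1−p) = 4p − 3; against Right: (-8)p + 5(1−p) = −13p + 5.
Setting these equal: 4p − 3 = −13p + 5 ⇒ 17p = 8 ⇒ p = 8/17, and the value is (4)·(8/17) − 3 = -19/17.
For General C: with q = P(Left), equating a1's and a2's payoffs gives 9q − 8 = −8q + 5 ⇒ q = 13/17.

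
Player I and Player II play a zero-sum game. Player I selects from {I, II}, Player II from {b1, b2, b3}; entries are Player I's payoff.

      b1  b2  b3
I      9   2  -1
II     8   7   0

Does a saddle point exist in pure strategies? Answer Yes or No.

Row minima: I → -1, II → 0; maximin = 0.
Column maxima: b1 → 9, b2 → 7, b3 → 0; minimax = 0.
maximin = minimax = 0, so a saddle point exists.

Yes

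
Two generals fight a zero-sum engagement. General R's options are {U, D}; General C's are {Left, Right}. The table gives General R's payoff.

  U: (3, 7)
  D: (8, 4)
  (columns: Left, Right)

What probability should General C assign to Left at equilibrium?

3/8

Row minima: U → 3, D → 4; maximin = 4.
Column maxima: Left → 8, Right → 7; minimax = 7.
4 ≠ 7, so there is no saddle point; optimal play is mixed.
Let General R play U with probability p. Expected payoff against Left: 3p + 8(1−p) = −5p + 8; against Right: 7p + 4(1−p) = 3p + 4.
Setting these equal: −5p + 8 = 3p + 4 ⇒ −8p = -4 ⇒ p = 1/2, and the value is (-5)·(1/2) + 8 = 11/2.
For General C: with q = P(Left), equating U's and D's payoffs gives −4q + 7 = 4q + 4 ⇒ q = 3/8.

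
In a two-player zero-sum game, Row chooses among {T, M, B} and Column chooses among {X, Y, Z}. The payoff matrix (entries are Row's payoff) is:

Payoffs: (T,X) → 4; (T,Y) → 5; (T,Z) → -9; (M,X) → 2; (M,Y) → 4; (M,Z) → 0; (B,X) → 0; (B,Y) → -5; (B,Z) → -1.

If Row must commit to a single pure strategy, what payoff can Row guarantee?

0

Row minima: T → -9, M → 0, B → -5.
The best of these is 0.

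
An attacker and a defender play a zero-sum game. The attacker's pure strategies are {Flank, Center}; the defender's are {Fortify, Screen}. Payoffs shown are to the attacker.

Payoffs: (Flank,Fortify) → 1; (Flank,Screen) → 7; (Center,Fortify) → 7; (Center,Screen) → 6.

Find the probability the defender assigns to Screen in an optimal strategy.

Row minima: Flank → 1, Center → 6; maximin = 6.
Column maxima: Fortify → 7, Screen → 7; minimax = 7.
6 ≠ 7, so there is no saddle point; optimal play is mixed.
Let the attacker play Flank with probability p. Expected payoff against Fortify: 1p + 7(1−p) = −6p + 7; against Screen: 7p + 6(1−p) = p + 6.
Setting these equal: −6p + 7 = p + 6 ⇒ −7p = -1 ⇒ p = 1/7, and the value is (-6)·(1/7) + 7 = 43/7.
For the defender: with q = P(Fortify), equating Flank's and Center's payoffs gives −6q + 7 = q + 6 ⇒ q = 1/7.

6/7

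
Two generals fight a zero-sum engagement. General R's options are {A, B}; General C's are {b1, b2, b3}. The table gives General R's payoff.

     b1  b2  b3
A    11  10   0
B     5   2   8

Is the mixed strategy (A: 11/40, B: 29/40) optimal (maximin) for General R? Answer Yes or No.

No

Against b1 this mix gives (11/40)·11 + (29/40)·5 = 133/20.
Against b2 this mix gives (11/40)·10 + (29/40)·2 = 21/5.
Against b3 this mix gives (11/40)·0 + (29/40)·8 = 29/5.
General C will play b2, holding General R to 21/5. Shifting weight toward the row that does better against b2 would raise this floor (the equalizing mix achieves 5 against both b2 and b3), so the proposed strategy is not optimal.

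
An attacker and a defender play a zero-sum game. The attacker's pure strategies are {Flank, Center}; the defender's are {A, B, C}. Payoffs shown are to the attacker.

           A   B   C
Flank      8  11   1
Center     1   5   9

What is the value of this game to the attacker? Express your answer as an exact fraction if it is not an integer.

71/15

Row minima: Flank → 1, Center → 1; maximin = 1.
Column maxima: A → 8, B → 11, C → 9; minimax = 8.
1 ≠ 8, so there is no saddle point; optimal play is mixed.
B is strictly dominated by A (it gives the attacker strictly more in every row), so the defender never plays it.
On the remaining 2×2 (Flank, Center vs A, C):
Let the attacker play Flank with probability p. Expected payoff against A: 8p + 1(1−p) = 7p + 1; against C: 1p + 9(1−p) = −8p + 9.
Setting these equal: 7p + 1 = −8p + 9 ⇒ 15p = 8 ⇒ p = 8/15, and the value is (7)·(8/15) + 1 = 71/15.
For the defender: with q = P(A), equating Flank's and Center's payoffs gives 7q + 1 = −8q + 9 ⇒ q = 8/15.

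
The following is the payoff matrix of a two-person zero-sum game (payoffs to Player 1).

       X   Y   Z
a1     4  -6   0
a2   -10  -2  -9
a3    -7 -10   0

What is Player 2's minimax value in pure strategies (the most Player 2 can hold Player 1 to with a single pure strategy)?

-2

Column maxima: X → 4, Y → -2, Z → 0.
The smallest of these is -2.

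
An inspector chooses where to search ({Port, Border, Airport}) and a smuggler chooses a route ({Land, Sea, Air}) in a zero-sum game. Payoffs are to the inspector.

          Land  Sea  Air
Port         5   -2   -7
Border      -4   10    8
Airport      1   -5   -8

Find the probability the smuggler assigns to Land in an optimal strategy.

5/8

Row minima: Port → -7, Border → -4, Airport → -8; maximin = -4.
Column maxima: Land → 5, Sea → 10, Air → 8; minimax = 5.
-4 ≠ 5, so there is no saddle point; optimal play is mixed.
Airport is strictly dominated by Port, so the inspector never plays it.
Sea is strictly dominated by Air (it gives the inspector strictly more in every row), so the smuggler never plays it.
On the remaining 2×2 (Port, Border vs Land, Air):
Let the inspector play Port with probability p. Expected payoff against Land: 5p + (-4)(1−p) = 9p − 4; against Air: (-7)p + 8(1−p) = −15p + 8.
Setting these equal: 9p − 4 = −15p + 8 ⇒ 24p = 12 ⇒ p = 1/2, and the value is (9)·(1/2) − 4 = 1/2.
For the smuggler: with q = P(Land), equating Port's and Border's payoffs gives 12q − 7 = −12q + 8 ⇒ q = 5/8.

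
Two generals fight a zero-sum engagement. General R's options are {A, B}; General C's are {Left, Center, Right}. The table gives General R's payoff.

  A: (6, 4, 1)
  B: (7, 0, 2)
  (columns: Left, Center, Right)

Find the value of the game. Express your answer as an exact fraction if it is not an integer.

Row minima: A → 1, B → 0; maximin = 1.
Column maxima: Left → 7, Center → 4, Right → 2; minimax = 2.
1 ≠ 2, so there is no saddle point; optimal play is mixed.
Left is strictly dominated by Center (it gives General R strictly more in every row), so General C never plays it.
On the remaining 2×2 (A, B vs Center, Right):
Let General R play A with probability p. Expected payoff against Center: 4p + 0(1−p) = 4p; against Right: 1p + 2(1−p) = −p + 2.
Setting these equal: 4p = −p + 2 ⇒ 5p = 2 ⇒ p = 2/5, and the value is (4)·(2/5) = 8/5.
For General C: with q = P(Center), equating A's and B's payoffs gives 3q + 1 = −2q + 2 ⇒ q = 1/5.

8/5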